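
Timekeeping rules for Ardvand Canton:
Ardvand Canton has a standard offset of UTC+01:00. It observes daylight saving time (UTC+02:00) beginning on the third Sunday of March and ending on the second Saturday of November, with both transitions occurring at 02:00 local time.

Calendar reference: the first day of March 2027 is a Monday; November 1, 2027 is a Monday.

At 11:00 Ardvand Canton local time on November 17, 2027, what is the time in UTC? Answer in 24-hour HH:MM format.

1 March 2027 is a Monday, so the first Sunday is March 7 and the third is March 21.
1 November 2027 is a Monday, so the first Saturday is November 6 and the second is November 13.
November 17, 2027 does not fall between 21 March and 13 November, so daylight saving is not in effect and Ardvand Canton is at UTC+01:00.
11:00 local − 1h = 10:00 UTC.

10:00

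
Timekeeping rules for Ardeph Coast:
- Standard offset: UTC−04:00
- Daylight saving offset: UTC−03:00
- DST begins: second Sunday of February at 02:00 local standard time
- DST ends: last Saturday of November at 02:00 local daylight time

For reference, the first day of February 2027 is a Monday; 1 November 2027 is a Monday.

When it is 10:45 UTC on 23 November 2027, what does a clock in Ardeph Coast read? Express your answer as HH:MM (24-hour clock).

1 February 2027 is a Monday, so the first Sunday is February 7 and the second is February 14.
1 November 2027 is a Monday, so Saturdays fall on 6, 13, 20, 27; the last is November 27.
At the standard offset (UTC−04:00), 10:45 UTC − 4h = 06:45 Ardeph Coast standard time.
Daylight saving runs 14 February – 27 November; the standard-time date in Ardeph Coast, 23 November 2027, is inside that window, so Ardeph Coast is at UTC−03:00.
10:45 UTC − 3h = 07:45 local.

07:45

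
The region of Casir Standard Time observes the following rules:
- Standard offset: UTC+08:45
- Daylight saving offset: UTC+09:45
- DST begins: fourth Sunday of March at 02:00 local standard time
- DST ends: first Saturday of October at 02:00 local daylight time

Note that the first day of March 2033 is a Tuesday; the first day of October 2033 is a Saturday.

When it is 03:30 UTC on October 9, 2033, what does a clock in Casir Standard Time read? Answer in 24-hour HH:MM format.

12:15

1 March 2033 is a Tuesday, so the first Sunday is March 6 and the fourth is March 27.
1 October 2033 is a Saturday, so the first Saturday is October 1.
At the standard offset (UTC+08:45), 03:30 UTC + 8h45m = 12:15 Casir Standard Time standard time.
Daylight saving runs 27 March – 1 October; the standard-time date in Casir Standard Time, October 9, 2033, is outside that window, so Casir Standard Time is on standard time at UTC+08:45.
03:30 UTC + 8h45m = 12:15 local.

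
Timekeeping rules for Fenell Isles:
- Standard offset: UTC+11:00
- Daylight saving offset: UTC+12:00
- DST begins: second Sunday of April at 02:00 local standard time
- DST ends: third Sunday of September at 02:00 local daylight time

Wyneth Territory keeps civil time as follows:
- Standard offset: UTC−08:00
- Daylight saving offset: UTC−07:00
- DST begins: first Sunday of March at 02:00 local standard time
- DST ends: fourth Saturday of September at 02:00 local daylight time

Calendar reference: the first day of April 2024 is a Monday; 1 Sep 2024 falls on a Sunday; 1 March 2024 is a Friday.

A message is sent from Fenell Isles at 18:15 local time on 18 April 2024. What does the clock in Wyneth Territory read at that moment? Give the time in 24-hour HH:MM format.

1 April 2024 is a Monday, so the first Sunday is April 7 and the second is April 14.
1 September 2024 is a Sunday, so the first Sunday is September 1 and the third is September 15.
Daylight saving runs 14 April – 15 September; 18 April 2024 is inside that window, so Fenell Isles is at UTC+12:00.
18:15 Fenell Isles − 12h = 06:15 UTC.
1 March 2024 is a Friday, so the first Sunday is March 3.
1 September 2024 is a Sunday, so the first Saturday is September 7 and the fourth is September 28.
At the standard offset (UTC−08:00), 06:15 UTC − 8h = 22:15 Wyneth Territory standard time (rolling into the previous day, 17 April 2024).
The standard-time date in Wyneth Territory, 17 April 2024, falls between 3 March and 28 September, so daylight saving is in effect and Wyneth Territory is at UTC−07:00.
06:15 UTC − 7h = 23:15 Wyneth Territory (rolling into the previous day, 17 April 2024).

23:15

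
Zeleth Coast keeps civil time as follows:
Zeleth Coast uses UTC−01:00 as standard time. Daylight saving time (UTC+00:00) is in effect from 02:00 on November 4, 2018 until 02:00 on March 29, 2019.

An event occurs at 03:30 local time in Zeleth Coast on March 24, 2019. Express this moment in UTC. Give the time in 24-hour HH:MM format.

March 24, 2019 falls between 4 November 2018 and 29 March 2019, so daylight saving is in effect and Zeleth Coast is at UTC+00:00.
03:30 local − 0h = 03:30 UTC.

03:30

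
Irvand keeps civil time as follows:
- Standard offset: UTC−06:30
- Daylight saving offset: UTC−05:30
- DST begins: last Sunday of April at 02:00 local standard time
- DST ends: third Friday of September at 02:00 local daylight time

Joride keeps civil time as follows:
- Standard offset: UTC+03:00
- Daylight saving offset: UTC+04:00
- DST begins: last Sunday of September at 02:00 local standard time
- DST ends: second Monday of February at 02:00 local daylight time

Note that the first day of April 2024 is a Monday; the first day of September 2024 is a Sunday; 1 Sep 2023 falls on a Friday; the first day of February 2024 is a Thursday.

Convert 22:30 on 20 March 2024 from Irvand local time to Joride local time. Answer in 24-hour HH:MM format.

1 April 2024 is a Monday, so Sundays fall on 7, 14, 21, 28; the last is April 28.
1 September 2024 is a Sunday, so the first Friday is September 6 and the third is September 20.
20 March 2024 is outside the daylight-saving period (28 April – 20 September), so Irvand is on standard time, UTC−06:30.
22:30 Irvand + 6h30m = 05:00 UTC (rolling into the next day, 21 March 2024).
1 September 2023 is a Friday, so Sundays fall on 3, 10, 17, 24; the last is September 24.
1 February 2024 is a Thursday, so the first Monday is February 5 and the second is February 12.
At the standard offset (UTC+03:00), 05:00 UTC + 3h = 08:00 Joride standard time.
The standard-time date in Joride, 21 March 2024, does not fall between 24 September 2023 and 12 February 2024, so daylight saving is not in effect and Joride is at UTC+03:00.
05:00 UTC + 3h = 08:00 Joride.

08:00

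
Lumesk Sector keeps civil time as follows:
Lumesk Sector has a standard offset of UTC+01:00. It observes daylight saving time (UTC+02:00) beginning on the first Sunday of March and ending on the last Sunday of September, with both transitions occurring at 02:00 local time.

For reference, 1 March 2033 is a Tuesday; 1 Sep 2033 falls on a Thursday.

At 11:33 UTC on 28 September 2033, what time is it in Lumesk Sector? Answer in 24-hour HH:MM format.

1 March 2033 is a Tuesday, so the first Sunday is March 6.
1 September 2033 is a Thursday, so Sundays fall on 4, 11, 18, 25; the last is September 25.
At the standard offset (UTC+01:00), 11:33 UTC + 1h = 12:33 Lumesk Sector standard time.
The standard-time date in Lumesk Sector, 28 September 2033, does not fall between 6 March and 25 September, so daylight saving is not in effect and Lumesk Sector is at UTC+01:00.
11:33 UTC + 1h = 12:33 local.

12:33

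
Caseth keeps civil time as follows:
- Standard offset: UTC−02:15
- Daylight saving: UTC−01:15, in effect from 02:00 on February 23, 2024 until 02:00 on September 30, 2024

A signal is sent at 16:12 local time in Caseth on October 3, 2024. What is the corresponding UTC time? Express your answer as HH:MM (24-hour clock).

18:27

October 3, 2024 does not fall between 23 February and 30 September, so daylight saving is not in effect and Caseth is at UTC−02:15.
16:12 local + 2h15m = 18:27 UTC.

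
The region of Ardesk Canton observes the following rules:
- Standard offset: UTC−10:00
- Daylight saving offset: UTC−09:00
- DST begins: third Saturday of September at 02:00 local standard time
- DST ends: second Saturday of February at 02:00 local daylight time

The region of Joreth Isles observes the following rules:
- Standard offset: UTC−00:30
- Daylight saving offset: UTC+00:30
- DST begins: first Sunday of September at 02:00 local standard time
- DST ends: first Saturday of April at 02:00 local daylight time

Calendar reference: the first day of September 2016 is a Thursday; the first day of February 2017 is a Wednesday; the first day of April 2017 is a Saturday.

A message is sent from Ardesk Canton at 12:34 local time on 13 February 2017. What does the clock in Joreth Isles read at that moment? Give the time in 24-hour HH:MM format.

23:04

1 September 2016 is a Thursday, so the first Saturday is September 3 and the third is September 17.
1 February 2017 is a Wednesday, so the first Saturday is February 4 and the second is February 11.
13 February 2017 is outside the daylight-saving period (17 September 2016 – 11 February 2017), so Ardesk Canton is on standard time, UTC−10:00.
12:34 Ardesk Canton + 10h = 22:34 UTC.
1 September 2016 is a Thursday, so the first Sunday is September 4.
1 April 2017 is a Saturday, so the first Saturday is April 1.
At the standard offset (UTC−00:30), 22:34 UTC − 0h30m = 22:04 Joreth Isles standard time.
The standard-time date in Joreth Isles, 13 February 2017, lies within the daylight-saving period (4 September 2016 – 1 April 2017), so Joreth Isles is on daylight time, UTC+00:30.
22:34 UTC + 0h30m = 23:04 Joreth Isles.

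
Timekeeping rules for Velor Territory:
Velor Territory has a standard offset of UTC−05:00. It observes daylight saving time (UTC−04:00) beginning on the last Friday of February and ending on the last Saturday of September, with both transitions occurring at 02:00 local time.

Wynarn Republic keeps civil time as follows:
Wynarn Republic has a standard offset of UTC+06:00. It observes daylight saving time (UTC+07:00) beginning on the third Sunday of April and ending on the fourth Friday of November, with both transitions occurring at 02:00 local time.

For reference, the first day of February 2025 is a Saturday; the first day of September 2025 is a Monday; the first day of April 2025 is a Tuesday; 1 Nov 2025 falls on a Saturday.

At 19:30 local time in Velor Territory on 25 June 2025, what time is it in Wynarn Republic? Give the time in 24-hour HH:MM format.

1 February 2025 is a Saturday, so Fridays fall on 7, 14, 21, 28; the last is February 28.
1 September 2025 is a Monday, so Saturdays fall on 6, 13, 20, 27; the last is September 27.
25 June 2025 falls between 28 February and 27 September, so daylight saving is in effect and Velor Territory is at UTC−04:00.
19:30 Velor Territory + 4h = 23:30 UTC.
1 April 2025 is a Tuesday, so the first Sunday is April 6 and the third is April 20.
1 November 2025 is a Saturday, so the first Friday is November 7 and the fourth is November 28.
At the standard offset (UTC+06:00), 23:30 UTC + 6h = 05:30 Wynarn Republic standard time (rolling into the next day, 26 June 2025).
Daylight saving runs 20 April – 28 November; the standard-time date in Wynarn Republic, 26 June 2025, is inside that window, so Wynarn Republic is at UTC+07:00.
23:30 UTC + 7h = 06:30 Wynarn Republic (rolling into the next day, 26 June 2025).

06:30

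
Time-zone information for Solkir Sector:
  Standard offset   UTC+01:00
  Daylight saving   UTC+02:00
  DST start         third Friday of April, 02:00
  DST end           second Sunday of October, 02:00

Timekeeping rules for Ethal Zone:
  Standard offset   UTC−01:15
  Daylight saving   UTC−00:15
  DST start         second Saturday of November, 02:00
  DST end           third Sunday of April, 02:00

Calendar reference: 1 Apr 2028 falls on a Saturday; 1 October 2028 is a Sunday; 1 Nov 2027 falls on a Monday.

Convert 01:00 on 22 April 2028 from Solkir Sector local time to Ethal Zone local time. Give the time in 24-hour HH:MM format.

21:45

1 April 2028 is a Saturday, so the first Friday is April 7 and the third is April 21.
1 October 2028 is a Sunday, so the first Sunday is October 1 and the second is October 8.
22 April 2028 falls between 21 April and 8 October, so daylight saving is in effect and Solkir Sector is at UTC+02:00.
01:00 Solkir Sector − 2h = 23:00 UTC (rolling into the previous day, 21 April 2028).
1 November 2027 is a Monday, so the first Saturday is November 6 and the second is November 13.
1 April 2028 is a Saturday, so the first Sunday is April 2 and the third is April 16.
At the standard offset (UTC−01:15), 23:00 UTC − 1h15m = 21:45 Ethal Zone standard time.
The standard-time date in Ethal Zone, 21 April 2028, is outside the daylight-saving period (13 November 2027 – 16 April 2028), so Ethal Zone is on standard time, UTC−01:15.
23:00 UTC − 1h15m = 21:45 Ethal Zone.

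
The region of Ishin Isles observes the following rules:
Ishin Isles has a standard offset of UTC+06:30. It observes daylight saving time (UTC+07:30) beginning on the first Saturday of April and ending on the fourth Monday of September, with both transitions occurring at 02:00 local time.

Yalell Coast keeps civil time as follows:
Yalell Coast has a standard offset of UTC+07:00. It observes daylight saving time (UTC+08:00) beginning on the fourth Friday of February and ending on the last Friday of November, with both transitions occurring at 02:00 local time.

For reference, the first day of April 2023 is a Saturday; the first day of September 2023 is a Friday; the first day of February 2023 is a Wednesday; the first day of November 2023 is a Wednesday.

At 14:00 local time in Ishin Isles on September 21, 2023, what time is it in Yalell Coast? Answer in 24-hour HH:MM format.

14:30

1 April 2023 is a Saturday, so the first Saturday is April 1.
1 September 2023 is a Friday, so the first Monday is September 4 and the fourth is September 25.
September 21, 2023 lies within the daylight-saving period (1 April – 25 September), so Ishin Isles is on daylight time, UTC+07:30.
14:00 Ishin Isles − 7h30m = 06:30 UTC.
1 February 2023 is a Wednesday, so the first Friday is February 3 and the fourth is February 24.
1 November 2023 is a Wednesday, so Fridays fall on 3, 10, 17, 24; the last is November 24.
At the standard offset (UTC+07:00), 06:30 UTC + 7h = 13:30 Yalell Coast standard time.
Daylight saving runs 24 February – 24 November; the standard-time date in Yalell Coast, September 21, 2023, is inside that window, so Yalell Coast is at UTC+08:00.
06:30 UTC + 8h = 14:30 Yalell Coast.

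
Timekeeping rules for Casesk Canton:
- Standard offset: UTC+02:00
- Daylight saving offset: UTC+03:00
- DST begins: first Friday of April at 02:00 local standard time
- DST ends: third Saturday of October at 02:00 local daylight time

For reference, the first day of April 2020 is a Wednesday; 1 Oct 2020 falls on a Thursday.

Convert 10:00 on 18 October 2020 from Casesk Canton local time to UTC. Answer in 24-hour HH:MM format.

1 April 2020 is a Wednesday, so the first Friday is April 3.
1 October 2020 is a Thursday, so the first Saturday is October 3 and the third is October 17.
18 October 2020 does not fall between 3 April and 17 October, so daylight saving is not in effect and Casesk Canton is at UTC+02:00.
10:00 local − 2h = 08:00 UTC.

08:00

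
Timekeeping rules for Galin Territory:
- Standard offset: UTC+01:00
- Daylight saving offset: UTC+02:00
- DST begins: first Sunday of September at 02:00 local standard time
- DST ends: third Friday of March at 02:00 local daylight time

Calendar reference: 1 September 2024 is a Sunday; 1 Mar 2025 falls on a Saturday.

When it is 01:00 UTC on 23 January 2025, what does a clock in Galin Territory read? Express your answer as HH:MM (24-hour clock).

03:00

1 September 2024 is a Sunday, so the first Sunday is September 1.
1 March 2025 is a Saturday, so the first Friday is March 7 and the third is March 21.
At the standard offset (UTC+01:00), 01:00 UTC + 1h = 02:00 Galin Territory standard time.
The standard-time date in Galin Territory, 23 January 2025, falls between 1 September 2024 and 21 March 2025, so daylight saving is in effect and Galin Territory is at UTC+02:00.
01:00 UTC + 2h = 03:00 local.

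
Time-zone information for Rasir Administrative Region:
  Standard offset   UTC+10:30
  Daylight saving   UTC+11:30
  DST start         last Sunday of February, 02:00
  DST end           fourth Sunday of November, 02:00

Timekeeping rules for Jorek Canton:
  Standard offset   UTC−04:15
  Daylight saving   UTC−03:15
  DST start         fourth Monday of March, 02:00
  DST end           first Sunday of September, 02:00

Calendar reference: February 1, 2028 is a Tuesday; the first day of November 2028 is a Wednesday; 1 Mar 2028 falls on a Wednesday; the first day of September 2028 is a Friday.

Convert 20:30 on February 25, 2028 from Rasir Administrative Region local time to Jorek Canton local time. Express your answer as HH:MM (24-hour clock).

05:45

1 February 2028 is a Tuesday, so Sundays fall on 6, 13, 20, 27; the last is February 27.
1 November 2028 is a Wednesday, so the first Sunday is November 5 and the fourth is November 26.
February 25, 2028 is outside the daylight-saving period (27 February – 26 November), so Rasir Administrative Region is on standard time, UTC+10:30.
20:30 Rasir Administrative Region − 10h30m = 10:00 UTC.
1 March 2028 is a Wednesday, so the first Monday is March 6 and the fourth is March 27.
1 September 2028 is a Friday, so the first Sunday is September 3.
At the standard offset (UTC−04:15), 10:00 UTC − 4h15m = 05:45 Jorek Canton standard time.
Daylight saving runs 27 March – 3 September; the standard-time date in Jorek Canton, February 25, 2028, is outside that window, so Jorek Canton is on standard time at UTC−04:15.
10:00 UTC − 4h15m = 05:45 Jorek Canton.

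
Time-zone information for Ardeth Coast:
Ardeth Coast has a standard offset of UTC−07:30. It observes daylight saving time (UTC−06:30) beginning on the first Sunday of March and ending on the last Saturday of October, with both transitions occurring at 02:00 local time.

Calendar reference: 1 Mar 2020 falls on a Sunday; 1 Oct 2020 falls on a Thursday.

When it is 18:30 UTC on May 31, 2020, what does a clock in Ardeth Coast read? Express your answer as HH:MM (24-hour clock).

12:00

1 March 2020 is a Sunday, so the first Sunday is March 1.
1 October 2020 is a Thursday, so Saturdays fall on 3, 10, 17, 24, 31; the last is October 31.
At the standard offset (UTC−07:30), 18:30 UTC − 7h30m = 11:00 Ardeth Coast standard time.
The standard-time date in Ardeth Coast, May 31, 2020, lies within the daylight-saving period (1 March – 31 October), so Ardeth Coast is on daylight time, UTC−06:30.
18:30 UTC − 6h30m = 12:00 local.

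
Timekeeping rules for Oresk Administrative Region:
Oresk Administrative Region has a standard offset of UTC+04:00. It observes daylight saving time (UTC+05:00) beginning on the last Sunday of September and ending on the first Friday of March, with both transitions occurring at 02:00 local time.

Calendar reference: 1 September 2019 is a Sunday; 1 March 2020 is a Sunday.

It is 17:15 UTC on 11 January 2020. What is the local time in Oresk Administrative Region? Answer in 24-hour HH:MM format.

1 September 2019 is a Sunday, so Sundays fall on 1, 8, 15, 22, 29; the last is September 29.
1 March 2020 is a Sunday, so the first Friday is March 6.
At the standard offset (UTC+04:00), 17:15 UTC + 4h = 21:15 Oresk Administrative Region standard time.
The standard-time date in Oresk Administrative Region, 11 January 2020, lies within the daylight-saving period (29 September 2019 – 6 March 2020), so Oresk Administrative Region is on daylight time, UTC+05:00.
17:15 UTC + 5h = 22:15 local.

22:15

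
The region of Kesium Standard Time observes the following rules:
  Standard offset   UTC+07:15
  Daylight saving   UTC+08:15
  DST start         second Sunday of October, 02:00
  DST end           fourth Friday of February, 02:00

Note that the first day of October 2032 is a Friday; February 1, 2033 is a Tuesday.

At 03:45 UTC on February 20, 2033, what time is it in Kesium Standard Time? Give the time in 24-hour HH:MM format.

12:00

1 October 2032 is a Friday, so the first Sunday is October 3 and the second is October 10.
1 February 2033 is a Tuesday, so the first Friday is February 4 and the fourth is February 25.
At the standard offset (UTC+07:15), 03:45 UTC + 7h15m = 11:00 Kesium Standard Time standard time.
The standard-time date in Kesium Standard Time, February 20, 2033, lies within the daylight-saving period (10 October 2032 – 25 February 2033), so Kesium Standard Time is on daylight time, UTC+08:15.
03:45 UTC + 8h15m = 12:00 local.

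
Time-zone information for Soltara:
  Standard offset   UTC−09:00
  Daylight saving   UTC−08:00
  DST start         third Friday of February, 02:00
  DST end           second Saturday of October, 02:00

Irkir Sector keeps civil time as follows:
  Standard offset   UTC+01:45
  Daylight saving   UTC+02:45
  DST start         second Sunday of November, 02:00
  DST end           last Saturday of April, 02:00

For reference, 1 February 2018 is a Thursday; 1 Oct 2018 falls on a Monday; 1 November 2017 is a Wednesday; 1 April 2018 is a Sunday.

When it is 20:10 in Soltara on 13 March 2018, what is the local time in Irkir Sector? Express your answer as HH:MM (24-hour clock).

06:55

1 February 2018 is a Thursday, so the first Friday is February 2 and the third is February 16.
1 October 2018 is a Monday, so the first Saturday is October 6 and the second is October 13.
13 March 2018 falls between 16 February and 13 October, so daylight saving is in effect and Soltara is at UTC−08:00.
20:10 Soltara + 8h = 04:10 UTC (rolling into the next day, 14 March 2018).
1 November 2017 is a Wednesday, so the first Sunday is November 5 and the second is November 12.
1 April 2018 is a Sunday, so Saturdays fall on 7, 14, 21, 28; the last is April 28.
At the standard offset (UTC+01:45), 04:10 UTC + 1h45m = 05:55 Irkir Sector standard time.
The standard-time date in Irkir Sector, 14 March 2018, falls between 12 November 2017 and 28 April 2018, so daylight saving is in effect and Irkir Sector is at UTC+02:45.
04:10 UTC + 2h45m = 06:55 Irkir Sector.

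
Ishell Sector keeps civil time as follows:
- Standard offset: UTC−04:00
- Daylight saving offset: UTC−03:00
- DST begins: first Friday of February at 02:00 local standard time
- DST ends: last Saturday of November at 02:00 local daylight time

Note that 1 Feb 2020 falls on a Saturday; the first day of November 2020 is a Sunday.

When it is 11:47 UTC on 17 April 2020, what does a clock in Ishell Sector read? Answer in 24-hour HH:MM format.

08:47

1 February 2020 is a Saturday, so the first Friday is February 7.
1 November 2020 is a Sunday, so Saturdays fall on 7, 14, 21, 28; the last is November 28.
At the standard offset (UTC−04:00), 11:47 UTC − 4h = 07:47 Ishell Sector standard time.
The standard-time date in Ishell Sector, 17 April 2020, lies within the daylight-saving period (7 February – 28 November), so Ishell Sector is on daylight time, UTC−03:00.
11:47 UTC − 3h = 08:47 local.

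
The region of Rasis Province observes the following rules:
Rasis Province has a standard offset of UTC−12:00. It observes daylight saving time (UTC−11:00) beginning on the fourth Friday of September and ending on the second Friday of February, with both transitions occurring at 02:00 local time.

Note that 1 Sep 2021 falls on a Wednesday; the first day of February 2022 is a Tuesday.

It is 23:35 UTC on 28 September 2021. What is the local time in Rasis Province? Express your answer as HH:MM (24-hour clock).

1 September 2021 is a Wednesday, so the first Friday is September 3 and the fourth is September 24.
1 February 2022 is a Tuesday, so the first Friday is February 4 and the second is February 11.
At the standard offset (UTC−12:00), 23:35 UTC − 12h = 11:35 Rasis Province standard time.
Daylight saving runs 24 September 2021 – 11 February 2022; the standard-time date in Rasis Province, 28 September 2021, is inside that window, so Rasis Province is at UTC−11:00.
23:35 UTC − 11h = 12:35 local.

12:35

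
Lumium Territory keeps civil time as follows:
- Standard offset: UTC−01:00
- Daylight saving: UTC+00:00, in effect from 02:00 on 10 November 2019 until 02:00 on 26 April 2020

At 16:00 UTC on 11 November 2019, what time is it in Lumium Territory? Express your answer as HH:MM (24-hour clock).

16:00

At the standard offset (UTC−01:00), 16:00 UTC − 1h = 15:00 Lumium Territory standard time.
The standard-time date in Lumium Territory, 11 November 2019, falls between 10 November 2019 and 26 April 2020, so daylight saving is in effect and Lumium Territory is at UTC+00:00.
16:00 UTC + 0h = 16:00 local.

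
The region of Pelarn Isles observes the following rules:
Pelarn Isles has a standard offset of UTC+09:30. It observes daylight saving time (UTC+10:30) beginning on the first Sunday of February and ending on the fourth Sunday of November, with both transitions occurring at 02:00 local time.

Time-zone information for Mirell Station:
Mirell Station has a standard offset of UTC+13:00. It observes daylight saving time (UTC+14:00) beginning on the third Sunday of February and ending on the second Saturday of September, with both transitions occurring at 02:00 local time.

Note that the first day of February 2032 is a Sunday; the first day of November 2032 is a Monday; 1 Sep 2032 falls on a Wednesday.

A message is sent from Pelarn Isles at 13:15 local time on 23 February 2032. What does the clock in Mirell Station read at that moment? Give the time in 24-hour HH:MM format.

1 February 2032 is a Sunday, so the first Sunday is February 1.
1 November 2032 is a Monday, so the first Sunday is November 7 and the fourth is November 28.
Daylight saving runs 1 February – 28 November; 23 February 2032 is inside that window, so Pelarn Isles is at UTC+10:30.
13:15 Pelarn Isles − 10h30m = 02:45 UTC.
1 February 2032 is a Sunday, so the first Sunday is February 1 and the third is February 15.
1 September 2032 is a Wednesday, so the first Saturday is September 4 and the second is September 11.
At the standard offset (UTC+13:00), 02:45 UTC + 13h = 15:45 Mirell Station standard time.
Daylight saving runs 15 February – 11 September; the standard-time date in Mirell Station, 23 February 2032, is inside that window, so Mirell Station is at UTC+14:00.
02:45 UTC + 14h = 16:45 Mirell Station.

16:45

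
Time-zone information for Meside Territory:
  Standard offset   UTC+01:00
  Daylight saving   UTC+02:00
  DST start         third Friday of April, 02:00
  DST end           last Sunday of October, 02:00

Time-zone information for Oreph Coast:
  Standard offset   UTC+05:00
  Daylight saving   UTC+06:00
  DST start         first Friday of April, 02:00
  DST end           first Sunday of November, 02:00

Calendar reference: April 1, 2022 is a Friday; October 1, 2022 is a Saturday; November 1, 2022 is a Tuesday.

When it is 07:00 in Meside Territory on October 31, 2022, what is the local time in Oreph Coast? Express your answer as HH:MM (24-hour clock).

12:00

1 April 2022 is a Friday, so the first Friday is April 1 and the third is April 15.
1 October 2022 is a Saturday, so Sundays fall on 2, 9, 16, 23, 30; the last is October 30.
October 31, 2022 is outside the daylight-saving period (15 April – 30 October), so Meside Territory is on standard time, UTC+01:00.
07:00 Meside Territory − 1h = 06:00 UTC.
1 April 2022 is a Friday, so the first Friday is April 1.
1 November 2022 is a Tuesday, so the first Sunday is November 6.
At the standard offset (UTC+05:00), 06:00 UTC + 5h = 11:00 Oreph Coast standard time.
Daylight saving runs 1 April – 6 November; the standard-time date in Oreph Coast, October 31, 2022, is inside that window, so Oreph Coast is at UTC+06:00.
06:00 UTC + 6h = 12:00 Oreph Coast.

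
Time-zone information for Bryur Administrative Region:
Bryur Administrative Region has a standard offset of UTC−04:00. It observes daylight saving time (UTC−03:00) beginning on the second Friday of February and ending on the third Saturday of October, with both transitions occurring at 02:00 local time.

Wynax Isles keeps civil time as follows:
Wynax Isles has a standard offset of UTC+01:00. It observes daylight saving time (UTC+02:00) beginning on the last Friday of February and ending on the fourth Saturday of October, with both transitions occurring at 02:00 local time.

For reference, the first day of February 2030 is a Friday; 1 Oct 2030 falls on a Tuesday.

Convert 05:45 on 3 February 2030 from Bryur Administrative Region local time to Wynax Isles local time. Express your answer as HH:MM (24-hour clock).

10:45

1 February 2030 is a Friday, so the first Friday is February 1 and the second is February 8.
1 October 2030 is a Tuesday, so the first Saturday is October 5 and the third is October 19.
Daylight saving runs 8 February – 19 October; 3 February 2030 is outside that window, so Bryur Administrative Region is on standard time at UTC−04:00.
05:45 Bryur Administrative Region + 4h = 09:45 UTC.
1 February 2030 is a Friday, so Fridays fall on 1, 8, 15, 22; the last is February 22.
1 October 2030 is a Tuesday, so the first Saturday is October 5 and the fourth is October 26.
At the standard offset (UTC+01:00), 09:45 UTC + 1h = 10:45 Wynax Isles standard time.
The standard-time date in Wynax Isles, 3 February 2030, is outside the daylight-saving period (22 February – 26 October), so Wynax Isles is on standard time, UTC+01:00.
09:45 UTC + 1h = 10:45 Wynax Isles.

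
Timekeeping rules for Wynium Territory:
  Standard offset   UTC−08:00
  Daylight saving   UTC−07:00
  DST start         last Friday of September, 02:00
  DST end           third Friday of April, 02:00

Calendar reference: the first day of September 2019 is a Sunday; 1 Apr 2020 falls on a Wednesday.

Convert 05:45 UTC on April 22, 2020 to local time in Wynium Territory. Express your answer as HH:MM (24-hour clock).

1 September 2019 is a Sunday, so Fridays fall on 6, 13, 20, 27; the last is September 27.
1 April 2020 is a Wednesday, so the first Friday is April 3 and the third is April 17.
At the standard offset (UTC−08:00), 05:45 UTC − 8h = 21:45 Wynium Territory standard time (rolling into the previous day, 21 April 2020).
The standard-time date in Wynium Territory, April 21, 2020, does not fall between 27 September 2019 and 17 April 2020, so daylight saving is not in effect and Wynium Territory is at UTC−08:00.
05:45 UTC − 8h = 21:45 local (rolling into the previous day, 21 April 2020).

21:45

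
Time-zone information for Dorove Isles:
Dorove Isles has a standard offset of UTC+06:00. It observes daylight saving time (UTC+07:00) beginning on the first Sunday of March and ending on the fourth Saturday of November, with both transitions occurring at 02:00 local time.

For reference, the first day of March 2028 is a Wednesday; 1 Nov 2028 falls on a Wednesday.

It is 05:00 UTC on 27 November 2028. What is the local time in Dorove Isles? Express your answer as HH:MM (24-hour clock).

11:00

1 March 2028 is a Wednesday, so the first Sunday is March 5.
1 November 2028 is a Wednesday, so the first Saturday is November 4 and the fourth is November 25.
At the standard offset (UTC+06:00), 05:00 UTC + 6h = 11:00 Dorove Isles standard time.
The standard-time date in Dorove Isles, 27 November 2028, does not fall between 5 March and 25 November, so daylight saving is not in effect and Dorove Isles is at UTC+06:00.
05:00 UTC + 6h = 11:00 local.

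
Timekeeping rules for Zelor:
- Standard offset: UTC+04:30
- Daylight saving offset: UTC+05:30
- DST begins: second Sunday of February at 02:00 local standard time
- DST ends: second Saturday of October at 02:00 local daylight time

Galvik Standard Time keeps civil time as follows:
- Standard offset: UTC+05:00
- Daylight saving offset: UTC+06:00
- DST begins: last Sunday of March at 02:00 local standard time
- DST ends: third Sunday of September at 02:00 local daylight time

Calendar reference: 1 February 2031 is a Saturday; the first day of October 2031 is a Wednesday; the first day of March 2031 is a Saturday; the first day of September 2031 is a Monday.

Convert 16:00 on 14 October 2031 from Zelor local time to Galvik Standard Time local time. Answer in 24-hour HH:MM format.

16:30

1 February 2031 is a Saturday, so the first Sunday is February 2 and the second is February 9.
1 October 2031 is a Wednesday, so the first Saturday is October 4 and the second is October 11.
14 October 2031 is outside the daylight-saving period (9 February – 11 October), so Zelor is on standard time, UTC+04:30.
16:00 Zelor − 4h30m = 11:30 UTC.
1 March 2031 is a Saturday, so Sundays fall on 2, 9, 16, 23, 30; the last is March 30.
1 September 2031 is a Monday, so the first Sunday is September 7 and the third is September 21.
At the standard offset (UTC+05:00), 11:30 UTC + 5h = 16:30 Galvik Standard Time standard time.
The standard-time date in Galvik Standard Time, 14 October 2031, is outside the daylight-saving period (30 March – 21 September), so Galvik Standard Time is on standard time, UTC+05:00.
11:30 UTC + 5h = 16:30 Galvik Standard Time.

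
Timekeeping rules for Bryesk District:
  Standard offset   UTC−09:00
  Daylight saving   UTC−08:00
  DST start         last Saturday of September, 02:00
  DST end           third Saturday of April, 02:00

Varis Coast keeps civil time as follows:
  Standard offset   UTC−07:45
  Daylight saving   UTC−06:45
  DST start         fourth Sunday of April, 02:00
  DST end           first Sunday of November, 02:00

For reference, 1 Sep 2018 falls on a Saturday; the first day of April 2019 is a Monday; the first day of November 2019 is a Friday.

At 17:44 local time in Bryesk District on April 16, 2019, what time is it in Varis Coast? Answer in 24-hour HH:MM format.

1 September 2018 is a Saturday, so Saturdays fall on 1, 8, 15, 22, 29; the last is September 29.
1 April 2019 is a Monday, so the first Saturday is April 6 and the third is April 20.
Daylight saving runs 29 September 2018 – 20 April 2019; April 16, 2019 is inside that window, so Bryesk District is at UTC−08:00.
17:44 Bryesk District + 8h = 01:44 UTC (rolling into the next day, 17 April 2019).
1 April 2019 is a Monday, so the first Sunday is April 7 and the fourth is April 28.
1 November 2019 is a Friday, so the first Sunday is November 3.
At the standard offset (UTC−07:45), 01:44 UTC − 7h45m = 17:59 Varis Coast standard time (rolling into the previous day, 16 April 2019).
The standard-time date in Varis Coast, April 16, 2019, is outside the daylight-saving period (28 April – 3 November), so Varis Coast is on standard time, UTC−07:45.
01:44 UTC − 7h45m = 17:59 Varis Coast (rolling into the previous day, 16 April 2019).

17:59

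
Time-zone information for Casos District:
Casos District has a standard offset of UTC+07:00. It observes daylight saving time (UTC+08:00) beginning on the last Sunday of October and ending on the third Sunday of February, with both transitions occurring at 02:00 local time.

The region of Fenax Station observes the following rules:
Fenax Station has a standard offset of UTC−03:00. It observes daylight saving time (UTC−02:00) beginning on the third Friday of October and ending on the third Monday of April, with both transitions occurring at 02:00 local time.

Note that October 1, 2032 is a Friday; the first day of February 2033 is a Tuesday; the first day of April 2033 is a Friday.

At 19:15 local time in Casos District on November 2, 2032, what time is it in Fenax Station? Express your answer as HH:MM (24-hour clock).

09:15

1 October 2032 is a Friday, so Sundays fall on 3, 10, 17, 24, 31; the last is October 31.
1 February 2033 is a Tuesday, so the first Sunday is February 6 and the third is February 20.
November 2, 2032 lies within the daylight-saving period (31 October 2032 – 20 February 2033), so Casos District is on daylight time, UTC+08:00.
19:15 Casos District − 8h = 11:15 UTC.
1 October 2032 is a Friday, so the first Friday is October 1 and the third is October 15.
1 April 2033 is a Friday, so the first Monday is April 4 and the third is April 18.
At the standard offset (UTC−03:00), 11:15 UTC − 3h = 08:15 Fenax Station standard time.
The standard-time date in Fenax Station, November 2, 2032, falls between 15 October 2032 and 18 April 2033, so daylight saving is in effect and Fenax Station is at UTC−02:00.
11:15 UTC − 2h = 09:15 Fenax Station.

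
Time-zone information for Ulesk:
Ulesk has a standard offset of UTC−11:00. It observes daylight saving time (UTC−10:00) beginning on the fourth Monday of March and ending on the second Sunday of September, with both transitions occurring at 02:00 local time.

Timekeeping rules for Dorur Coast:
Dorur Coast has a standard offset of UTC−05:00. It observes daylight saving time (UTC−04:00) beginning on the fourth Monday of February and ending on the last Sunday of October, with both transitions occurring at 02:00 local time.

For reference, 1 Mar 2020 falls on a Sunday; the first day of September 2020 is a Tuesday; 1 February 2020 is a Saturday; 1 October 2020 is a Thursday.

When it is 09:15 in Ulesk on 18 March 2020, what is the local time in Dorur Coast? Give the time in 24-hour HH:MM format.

1 March 2020 is a Sunday, so the first Monday is March 2 and the fourth is March 23.
1 September 2020 is a Tuesday, so the first Sunday is September 6 and the second is September 13.
Daylight saving runs 23 March – 13 September; 18 March 2020 is outside that window, so Ulesk is on standard time at UTC−11:00.
09:15 Ulesk + 11h = 20:15 UTC.
1 February 2020 is a Saturday, so the first Monday is February 3 and the fourth is February 24.
1 October 2020 is a Thursday, so Sundays fall on 4, 11, 18, 25; the last is October 25.
At the standard offset (UTC−05:00), 20:15 UTC − 5h = 15:15 Dorur Coast standard time.
Daylight saving runs 24 February – 25 October; the standard-time date in Dorur Coast, 18 March 2020, is inside that window, so Dorur Coast is at UTC−04:00.
20:15 UTC − 4h = 16:15 Dorur Coast.

16:15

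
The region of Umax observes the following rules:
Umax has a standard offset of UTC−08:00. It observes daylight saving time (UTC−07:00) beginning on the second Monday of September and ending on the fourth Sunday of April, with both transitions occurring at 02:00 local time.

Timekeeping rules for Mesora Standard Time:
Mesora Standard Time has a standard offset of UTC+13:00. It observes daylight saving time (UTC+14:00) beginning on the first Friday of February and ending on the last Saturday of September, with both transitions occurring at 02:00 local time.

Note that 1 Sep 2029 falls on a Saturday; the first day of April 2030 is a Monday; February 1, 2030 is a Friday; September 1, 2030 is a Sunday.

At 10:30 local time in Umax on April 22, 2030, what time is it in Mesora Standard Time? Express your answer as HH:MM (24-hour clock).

1 September 2029 is a Saturday, so the first Monday is September 3 and the second is September 10.
1 April 2030 is a Monday, so the first Sunday is April 7 and the fourth is April 28.
Daylight saving runs 10 September 2029 – 28 April 2030; April 22, 2030 is inside that window, so Umax is at UTC−07:00.
10:30 Umax + 7h = 17:30 UTC.
1 February 2030 is a Friday, so the first Friday is February 1.
1 September 2030 is a Sunday, so Saturdays fall on 7, 14, 21, 28; the last is September 28.
At the standard offset (UTC+13:00), 17:30 UTC + 13h = 06:30 Mesora Standard Time standard time (rolling into the next day, 23 April 2030).
The standard-time date in Mesora Standard Time, April 23, 2030, lies within the daylight-saving period (1 February – 28 September), so Mesora Standard Time is on daylight time, UTC+14:00.
17:30 UTC + 14h = 07:30 Mesora Standard Time (rolling into the next day, 23 April 2030).

07:30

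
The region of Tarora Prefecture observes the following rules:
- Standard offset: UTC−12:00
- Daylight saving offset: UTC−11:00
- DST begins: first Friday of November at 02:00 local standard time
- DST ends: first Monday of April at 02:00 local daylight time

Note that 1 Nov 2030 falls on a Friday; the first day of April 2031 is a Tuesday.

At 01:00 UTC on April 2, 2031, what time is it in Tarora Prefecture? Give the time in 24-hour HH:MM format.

1 November 2030 is a Friday, so the first Friday is November 1.
1 April 2031 is a Tuesday, so the first Monday is April 7.
At the standard offset (UTC−12:00), 01:00 UTC − 12h = 13:00 Tarora Prefecture standard time (rolling into the previous day, 1 April 2031).
The standard-time date in Tarora Prefecture, April 1, 2031, falls between 1 November 2030 and 7 April 2031, so daylight saving is in effect and Tarora Prefecture is at UTC−11:00.
01:00 UTC − 11h = 14:00 local (rolling into the previous day, 1 April 2031).

14:00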